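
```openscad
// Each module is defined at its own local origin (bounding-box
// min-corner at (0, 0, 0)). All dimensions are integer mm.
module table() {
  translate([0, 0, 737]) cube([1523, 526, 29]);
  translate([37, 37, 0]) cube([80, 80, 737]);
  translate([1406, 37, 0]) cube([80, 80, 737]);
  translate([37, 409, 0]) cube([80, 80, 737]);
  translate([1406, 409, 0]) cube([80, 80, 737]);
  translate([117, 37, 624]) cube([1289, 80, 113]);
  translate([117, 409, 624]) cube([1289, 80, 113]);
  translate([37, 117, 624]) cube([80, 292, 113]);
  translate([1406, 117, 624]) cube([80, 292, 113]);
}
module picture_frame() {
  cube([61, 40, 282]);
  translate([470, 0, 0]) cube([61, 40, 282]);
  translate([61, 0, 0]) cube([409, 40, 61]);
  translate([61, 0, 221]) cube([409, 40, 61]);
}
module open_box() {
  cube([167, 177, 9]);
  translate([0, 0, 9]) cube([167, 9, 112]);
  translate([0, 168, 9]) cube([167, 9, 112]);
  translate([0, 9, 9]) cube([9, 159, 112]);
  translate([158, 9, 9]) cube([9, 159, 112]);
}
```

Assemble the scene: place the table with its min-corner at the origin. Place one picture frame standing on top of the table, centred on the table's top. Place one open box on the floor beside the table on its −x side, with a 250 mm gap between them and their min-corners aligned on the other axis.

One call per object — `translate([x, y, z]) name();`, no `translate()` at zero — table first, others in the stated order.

table();
translate([496, 243, 766]) picture_frame();
translate([-417, 0, 0]) open_box();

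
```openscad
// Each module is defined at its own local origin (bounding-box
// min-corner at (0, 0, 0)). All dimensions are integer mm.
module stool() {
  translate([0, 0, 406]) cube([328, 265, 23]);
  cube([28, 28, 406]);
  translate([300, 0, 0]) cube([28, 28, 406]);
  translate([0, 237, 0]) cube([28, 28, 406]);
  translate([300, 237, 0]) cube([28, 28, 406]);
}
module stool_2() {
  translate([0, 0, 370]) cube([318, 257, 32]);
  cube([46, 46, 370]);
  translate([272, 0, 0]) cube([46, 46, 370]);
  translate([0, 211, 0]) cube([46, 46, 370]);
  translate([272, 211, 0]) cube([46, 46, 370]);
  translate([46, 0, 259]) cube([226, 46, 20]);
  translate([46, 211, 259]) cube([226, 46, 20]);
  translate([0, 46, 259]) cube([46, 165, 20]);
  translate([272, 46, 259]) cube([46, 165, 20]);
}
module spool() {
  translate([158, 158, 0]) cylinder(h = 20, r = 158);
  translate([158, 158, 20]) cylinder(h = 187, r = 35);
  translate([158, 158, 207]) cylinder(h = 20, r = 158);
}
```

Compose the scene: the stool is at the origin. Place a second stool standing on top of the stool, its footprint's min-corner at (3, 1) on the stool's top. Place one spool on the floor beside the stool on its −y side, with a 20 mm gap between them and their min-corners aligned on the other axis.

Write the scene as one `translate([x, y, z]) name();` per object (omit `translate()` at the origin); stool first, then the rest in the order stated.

stool();
translate([3, 1, 429]) stool_2();
translate([0, -336, 0]) spool();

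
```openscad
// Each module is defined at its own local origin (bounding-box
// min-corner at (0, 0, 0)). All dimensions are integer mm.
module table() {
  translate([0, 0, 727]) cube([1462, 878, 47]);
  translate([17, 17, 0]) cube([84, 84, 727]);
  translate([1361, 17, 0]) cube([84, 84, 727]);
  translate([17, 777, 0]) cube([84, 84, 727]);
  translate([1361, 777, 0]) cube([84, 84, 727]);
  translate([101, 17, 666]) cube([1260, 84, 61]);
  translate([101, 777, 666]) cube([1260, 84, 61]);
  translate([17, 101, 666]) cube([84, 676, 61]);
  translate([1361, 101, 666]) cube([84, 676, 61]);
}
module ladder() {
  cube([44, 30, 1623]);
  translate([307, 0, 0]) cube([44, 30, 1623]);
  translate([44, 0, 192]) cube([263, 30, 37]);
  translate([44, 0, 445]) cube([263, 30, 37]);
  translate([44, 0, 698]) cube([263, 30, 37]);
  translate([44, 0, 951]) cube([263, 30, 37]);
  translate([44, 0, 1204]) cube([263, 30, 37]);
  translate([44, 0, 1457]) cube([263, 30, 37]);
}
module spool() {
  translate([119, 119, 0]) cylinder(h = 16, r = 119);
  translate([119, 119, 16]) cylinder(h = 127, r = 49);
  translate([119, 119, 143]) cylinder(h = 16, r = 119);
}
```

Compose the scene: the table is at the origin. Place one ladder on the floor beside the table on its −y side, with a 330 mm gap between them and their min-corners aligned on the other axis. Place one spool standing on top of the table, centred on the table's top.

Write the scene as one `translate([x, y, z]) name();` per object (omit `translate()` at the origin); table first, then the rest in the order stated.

table();
translate([0, -360, 0]) ladder();
translate([612, 320, 774]) spool();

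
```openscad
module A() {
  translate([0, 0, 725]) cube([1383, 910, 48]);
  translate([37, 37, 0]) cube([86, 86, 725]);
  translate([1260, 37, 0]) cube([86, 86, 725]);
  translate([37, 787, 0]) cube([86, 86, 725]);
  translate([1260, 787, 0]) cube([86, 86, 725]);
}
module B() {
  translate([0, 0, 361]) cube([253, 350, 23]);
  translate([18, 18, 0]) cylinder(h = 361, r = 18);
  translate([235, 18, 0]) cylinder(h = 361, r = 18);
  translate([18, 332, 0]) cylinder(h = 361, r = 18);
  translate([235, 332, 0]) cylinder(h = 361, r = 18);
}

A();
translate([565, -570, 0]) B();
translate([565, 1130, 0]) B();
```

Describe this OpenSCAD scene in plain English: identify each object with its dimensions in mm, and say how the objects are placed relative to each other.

A is a table with a 1383×910 mm rectangular top, 48 mm thick, top surface at z = 773 mm, supported by four 86×86 mm square legs, each inset 37 mm from the nearest pair of top edges, running from the floor.

B is a four-legged stool. The seat is a 253×350×23 mm slab whose top surface is at z = 384 mm; four round legs, each 36 mm in diameter, run from the floor (z = 0) to the underside of the seat, each leg's axis is inset half a diameter from the nearest pair of seat edges (so the leg's bounding box is flush with the corner).

Two stools sit around the table at the −y, +y sides.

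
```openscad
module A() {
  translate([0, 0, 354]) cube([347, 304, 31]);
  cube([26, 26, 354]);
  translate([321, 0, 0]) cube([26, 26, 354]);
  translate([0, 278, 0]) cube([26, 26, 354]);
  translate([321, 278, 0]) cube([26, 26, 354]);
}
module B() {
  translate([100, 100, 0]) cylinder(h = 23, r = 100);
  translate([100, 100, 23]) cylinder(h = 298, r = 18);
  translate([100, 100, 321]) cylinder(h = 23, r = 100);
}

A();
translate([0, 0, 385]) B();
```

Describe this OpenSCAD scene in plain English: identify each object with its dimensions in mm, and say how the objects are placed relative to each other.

A is a four-legged stool. The seat is a 347×304×31 mm slab whose top surface is at z = 385 mm; four square legs, each 26×26 mm in cross-section, run from the floor (z = 0) to the underside of the seat, each flush with a corner of the seat.

B is a spool: two coaxial disc flanges of radius 100 mm and thickness 23 mm, joined by a core cylinder of radius 18 mm and height 298 mm. The lower flange rests on z = 0 and the three cylinders share a vertical axis.

The spool is on top of the stool.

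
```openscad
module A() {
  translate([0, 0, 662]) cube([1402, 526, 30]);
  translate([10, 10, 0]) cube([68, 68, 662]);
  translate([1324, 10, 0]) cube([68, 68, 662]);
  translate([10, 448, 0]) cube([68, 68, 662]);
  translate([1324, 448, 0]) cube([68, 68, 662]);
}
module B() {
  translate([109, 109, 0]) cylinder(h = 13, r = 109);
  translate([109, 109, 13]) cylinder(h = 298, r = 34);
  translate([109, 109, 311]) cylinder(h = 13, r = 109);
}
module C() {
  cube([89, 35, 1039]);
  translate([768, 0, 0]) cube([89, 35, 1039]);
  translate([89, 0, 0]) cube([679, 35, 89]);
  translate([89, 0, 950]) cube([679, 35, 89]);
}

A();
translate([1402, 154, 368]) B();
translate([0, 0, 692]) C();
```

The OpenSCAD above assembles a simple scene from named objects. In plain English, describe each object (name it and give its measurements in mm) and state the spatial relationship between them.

A is a table: top 1402 mm (x) × 526 mm (y), 30 mm thick, upper face at z = 692 mm, on four 68×68 mm square legs, each inset 10 mm from the nearest pair of top edges, running from z = 0 to the bottom of the top.

B is a spool: two coaxial disc flanges of radius 109 mm and thickness 13 mm, joined by a core cylinder of radius 34 mm and height 298 mm. The lower flange rests on z = 0 and the three cylinders share a vertical axis.

C is a picture frame with a 679×861 mm rectangular opening (x by z) and a uniform 89 mm border on every side. Frame depth is 35 mm along y. It is built from two vertical stiles running the full outside height and two horizontal rails spanning the gap between the stiles.

The spool is beside the table with their tops flush at z = 692. The picture frame is on top of the table.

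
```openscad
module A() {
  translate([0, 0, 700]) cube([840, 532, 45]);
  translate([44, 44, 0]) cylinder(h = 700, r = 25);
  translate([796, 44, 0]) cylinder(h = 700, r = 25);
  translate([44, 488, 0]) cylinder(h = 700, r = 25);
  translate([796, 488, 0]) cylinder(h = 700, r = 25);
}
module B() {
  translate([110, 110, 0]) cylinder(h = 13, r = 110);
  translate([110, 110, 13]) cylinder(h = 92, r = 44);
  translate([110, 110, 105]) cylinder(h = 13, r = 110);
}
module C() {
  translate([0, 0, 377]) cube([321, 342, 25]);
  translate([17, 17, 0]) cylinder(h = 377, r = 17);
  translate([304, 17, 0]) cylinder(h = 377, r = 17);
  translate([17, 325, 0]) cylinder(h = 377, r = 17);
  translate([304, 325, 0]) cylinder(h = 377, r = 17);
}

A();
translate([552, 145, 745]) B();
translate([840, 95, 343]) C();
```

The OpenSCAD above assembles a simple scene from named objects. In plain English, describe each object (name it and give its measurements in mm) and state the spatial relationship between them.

A is a table: top 840 mm (x) × 532 mm (y), 45 mm thick, upper face at z = 745 mm, on four round legs of 50 mm diameter, each leg's bounding box inset 19 mm from the nearest pair of top edges, running from z = 0 to the bottom of the top.

B is a spool: two coaxial disc flanges of radius 110 mm and thickness 13 mm, joined by a core cylinder of radius 44 mm and height 92 mm. The lower flange rests on z = 0 and the three cylinders share a vertical axis.

C is a four-legged stool. The seat is a 321×342×25 mm slab whose top surface is at z = 402 mm; four round legs, each 34 mm in diameter, run from the floor (z = 0) to the underside of the seat, each leg's axis is inset half a diameter from the nearest pair of seat edges (so the leg's bounding box is flush with the corner).

The spool is on top of the table. The stool is beside the table with their tops flush at z = 745.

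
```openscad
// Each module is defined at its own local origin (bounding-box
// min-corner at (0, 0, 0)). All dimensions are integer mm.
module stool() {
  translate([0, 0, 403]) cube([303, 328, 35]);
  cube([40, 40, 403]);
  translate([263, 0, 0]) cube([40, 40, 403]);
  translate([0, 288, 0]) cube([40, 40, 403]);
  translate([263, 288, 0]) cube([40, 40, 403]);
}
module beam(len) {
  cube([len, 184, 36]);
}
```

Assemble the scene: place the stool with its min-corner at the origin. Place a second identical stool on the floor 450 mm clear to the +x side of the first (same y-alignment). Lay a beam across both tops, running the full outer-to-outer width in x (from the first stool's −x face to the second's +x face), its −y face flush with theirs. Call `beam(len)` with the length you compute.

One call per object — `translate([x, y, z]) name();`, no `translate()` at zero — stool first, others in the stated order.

stool();
translate([753, 0, 0]) stool();
translate([0, 0, 438]) beam(1056);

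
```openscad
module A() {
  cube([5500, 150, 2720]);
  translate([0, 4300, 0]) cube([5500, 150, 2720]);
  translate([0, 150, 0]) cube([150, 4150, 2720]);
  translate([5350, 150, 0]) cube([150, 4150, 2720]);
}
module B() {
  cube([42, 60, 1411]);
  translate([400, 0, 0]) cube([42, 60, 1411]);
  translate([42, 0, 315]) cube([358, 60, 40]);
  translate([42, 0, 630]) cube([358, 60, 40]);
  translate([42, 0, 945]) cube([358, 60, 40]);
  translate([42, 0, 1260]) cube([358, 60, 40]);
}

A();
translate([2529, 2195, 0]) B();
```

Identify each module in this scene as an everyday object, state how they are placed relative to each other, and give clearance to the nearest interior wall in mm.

Clearances: x = 2379, y = 2045; minimum 2045 mm.

A is a house frame. B is a ladder. The ladder sits inside the house frame, centred. The clearance to the nearest interior wall is 2045 mm.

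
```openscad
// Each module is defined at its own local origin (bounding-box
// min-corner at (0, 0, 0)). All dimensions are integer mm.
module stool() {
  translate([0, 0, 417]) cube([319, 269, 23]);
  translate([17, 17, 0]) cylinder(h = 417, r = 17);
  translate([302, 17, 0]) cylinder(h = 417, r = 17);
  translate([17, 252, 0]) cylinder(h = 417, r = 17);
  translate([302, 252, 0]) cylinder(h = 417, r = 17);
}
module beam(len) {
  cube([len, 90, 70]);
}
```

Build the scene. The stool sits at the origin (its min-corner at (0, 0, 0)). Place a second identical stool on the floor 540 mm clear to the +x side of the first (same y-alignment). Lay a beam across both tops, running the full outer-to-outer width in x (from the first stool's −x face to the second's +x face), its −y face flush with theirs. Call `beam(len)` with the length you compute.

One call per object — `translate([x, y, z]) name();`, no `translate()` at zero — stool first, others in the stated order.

stool();
translate([859, 0, 0]) stool();
translate([0, 0, 440]) beam(1178);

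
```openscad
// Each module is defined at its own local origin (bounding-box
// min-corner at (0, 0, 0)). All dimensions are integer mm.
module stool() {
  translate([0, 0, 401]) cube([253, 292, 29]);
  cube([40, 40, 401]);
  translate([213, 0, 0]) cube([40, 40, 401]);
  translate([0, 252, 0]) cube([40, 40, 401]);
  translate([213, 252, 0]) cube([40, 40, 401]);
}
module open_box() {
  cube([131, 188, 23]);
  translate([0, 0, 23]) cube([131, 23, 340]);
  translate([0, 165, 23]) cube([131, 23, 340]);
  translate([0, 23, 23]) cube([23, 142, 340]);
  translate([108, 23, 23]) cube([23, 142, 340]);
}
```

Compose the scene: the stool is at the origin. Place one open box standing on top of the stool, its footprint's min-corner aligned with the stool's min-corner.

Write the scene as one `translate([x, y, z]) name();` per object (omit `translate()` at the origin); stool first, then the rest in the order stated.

stool();
translate([0, 0, 430]) open_box();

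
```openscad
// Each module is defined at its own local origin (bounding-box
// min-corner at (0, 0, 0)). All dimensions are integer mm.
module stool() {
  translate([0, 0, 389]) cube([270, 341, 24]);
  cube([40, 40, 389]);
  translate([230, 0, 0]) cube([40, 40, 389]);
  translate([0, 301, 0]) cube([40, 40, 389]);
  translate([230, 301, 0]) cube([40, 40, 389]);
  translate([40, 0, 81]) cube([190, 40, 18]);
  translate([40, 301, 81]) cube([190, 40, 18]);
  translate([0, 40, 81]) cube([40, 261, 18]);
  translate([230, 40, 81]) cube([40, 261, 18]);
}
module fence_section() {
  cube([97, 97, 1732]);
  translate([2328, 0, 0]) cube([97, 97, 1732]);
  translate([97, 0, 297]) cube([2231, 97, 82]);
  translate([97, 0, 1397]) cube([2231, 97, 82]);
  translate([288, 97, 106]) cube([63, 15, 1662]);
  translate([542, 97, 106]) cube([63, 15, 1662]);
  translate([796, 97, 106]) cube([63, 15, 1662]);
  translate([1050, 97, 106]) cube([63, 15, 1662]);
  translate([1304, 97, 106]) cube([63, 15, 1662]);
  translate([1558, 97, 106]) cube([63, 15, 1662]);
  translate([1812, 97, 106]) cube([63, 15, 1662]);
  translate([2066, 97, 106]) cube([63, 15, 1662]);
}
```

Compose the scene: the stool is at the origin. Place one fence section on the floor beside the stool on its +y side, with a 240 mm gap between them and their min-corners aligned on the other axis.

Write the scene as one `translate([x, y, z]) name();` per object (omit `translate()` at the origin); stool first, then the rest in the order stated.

stool();
translate([0, 581, 0]) fence_section();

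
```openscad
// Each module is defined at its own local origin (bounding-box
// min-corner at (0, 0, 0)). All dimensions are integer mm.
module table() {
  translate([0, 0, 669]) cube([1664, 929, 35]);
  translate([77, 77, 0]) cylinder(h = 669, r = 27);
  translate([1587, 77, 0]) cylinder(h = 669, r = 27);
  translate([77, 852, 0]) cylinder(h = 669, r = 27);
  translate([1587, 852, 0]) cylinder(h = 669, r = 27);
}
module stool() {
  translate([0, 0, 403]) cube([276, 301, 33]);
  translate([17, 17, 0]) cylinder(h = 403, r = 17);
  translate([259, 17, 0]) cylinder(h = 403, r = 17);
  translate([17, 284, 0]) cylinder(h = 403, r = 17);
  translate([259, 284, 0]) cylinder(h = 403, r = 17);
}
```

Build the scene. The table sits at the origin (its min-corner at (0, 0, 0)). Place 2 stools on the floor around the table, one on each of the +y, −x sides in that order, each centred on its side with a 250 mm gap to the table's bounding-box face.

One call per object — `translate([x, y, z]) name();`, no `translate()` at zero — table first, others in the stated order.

table();
translate([694, 1179, 0]) stool();
translate([-526, 314, 0]) stool();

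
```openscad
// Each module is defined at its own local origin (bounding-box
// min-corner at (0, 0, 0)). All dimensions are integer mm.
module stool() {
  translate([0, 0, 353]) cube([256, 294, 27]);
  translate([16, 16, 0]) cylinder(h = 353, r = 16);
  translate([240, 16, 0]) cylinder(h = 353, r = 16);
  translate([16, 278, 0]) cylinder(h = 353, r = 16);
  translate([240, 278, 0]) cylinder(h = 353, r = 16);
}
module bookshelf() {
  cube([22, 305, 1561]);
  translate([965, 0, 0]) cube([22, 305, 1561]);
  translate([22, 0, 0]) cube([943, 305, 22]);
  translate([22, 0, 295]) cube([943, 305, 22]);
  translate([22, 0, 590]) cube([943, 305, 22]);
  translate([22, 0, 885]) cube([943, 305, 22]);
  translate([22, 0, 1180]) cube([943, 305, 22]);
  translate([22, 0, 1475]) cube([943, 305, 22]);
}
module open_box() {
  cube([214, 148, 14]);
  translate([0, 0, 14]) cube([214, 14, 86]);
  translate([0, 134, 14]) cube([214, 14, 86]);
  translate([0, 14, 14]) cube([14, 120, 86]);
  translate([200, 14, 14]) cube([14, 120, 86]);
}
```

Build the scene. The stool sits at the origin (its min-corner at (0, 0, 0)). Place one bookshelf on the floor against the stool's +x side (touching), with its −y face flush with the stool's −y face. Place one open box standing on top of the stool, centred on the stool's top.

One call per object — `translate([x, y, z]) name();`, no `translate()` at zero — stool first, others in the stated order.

stool();
translate([256, 0, 0]) bookshelf();
translate([21, 73, 380]) open_box();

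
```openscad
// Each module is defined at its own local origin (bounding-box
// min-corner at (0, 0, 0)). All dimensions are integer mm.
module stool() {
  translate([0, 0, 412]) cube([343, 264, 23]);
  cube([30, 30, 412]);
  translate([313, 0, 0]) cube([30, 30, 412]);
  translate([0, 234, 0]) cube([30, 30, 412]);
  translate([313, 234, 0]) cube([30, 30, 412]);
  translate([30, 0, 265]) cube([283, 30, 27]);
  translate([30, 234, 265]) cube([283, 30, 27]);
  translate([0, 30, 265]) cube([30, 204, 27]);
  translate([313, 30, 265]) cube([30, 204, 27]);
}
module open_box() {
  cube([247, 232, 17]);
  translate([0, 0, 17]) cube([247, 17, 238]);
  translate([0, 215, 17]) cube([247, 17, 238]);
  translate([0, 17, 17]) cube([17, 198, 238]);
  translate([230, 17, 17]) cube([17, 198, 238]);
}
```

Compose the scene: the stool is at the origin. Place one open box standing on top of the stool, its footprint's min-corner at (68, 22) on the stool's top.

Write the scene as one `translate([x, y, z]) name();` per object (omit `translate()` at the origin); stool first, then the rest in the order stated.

stool();
translate([68, 22, 435]) open_box();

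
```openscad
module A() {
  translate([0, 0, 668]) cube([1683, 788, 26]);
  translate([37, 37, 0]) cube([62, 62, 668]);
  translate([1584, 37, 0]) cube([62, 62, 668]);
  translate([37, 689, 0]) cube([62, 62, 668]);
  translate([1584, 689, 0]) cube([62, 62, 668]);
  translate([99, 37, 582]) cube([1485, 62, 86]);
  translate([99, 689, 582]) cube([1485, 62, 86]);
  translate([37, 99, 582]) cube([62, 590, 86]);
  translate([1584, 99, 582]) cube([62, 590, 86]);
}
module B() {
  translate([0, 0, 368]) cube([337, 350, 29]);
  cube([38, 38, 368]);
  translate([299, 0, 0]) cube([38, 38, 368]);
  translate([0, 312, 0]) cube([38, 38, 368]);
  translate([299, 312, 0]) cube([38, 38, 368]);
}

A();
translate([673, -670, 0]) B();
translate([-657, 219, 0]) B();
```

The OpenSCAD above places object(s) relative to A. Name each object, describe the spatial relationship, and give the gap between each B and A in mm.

Each stool's nearest face is 320 mm from the table's bounding box.

A is a table. B is a stool. Two stools sit around the table at the −y, −x sides. The gap between each stool and the table is 320 mm.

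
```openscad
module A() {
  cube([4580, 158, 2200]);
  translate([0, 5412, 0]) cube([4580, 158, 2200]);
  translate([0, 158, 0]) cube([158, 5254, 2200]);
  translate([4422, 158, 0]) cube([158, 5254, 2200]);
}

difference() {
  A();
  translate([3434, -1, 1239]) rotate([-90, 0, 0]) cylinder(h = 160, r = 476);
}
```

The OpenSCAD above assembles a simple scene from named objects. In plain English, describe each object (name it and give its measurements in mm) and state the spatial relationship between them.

A is a box-shaped house frame (walls only): outside footprint 4580×5570 mm, wall height 2200 mm, wall thickness 158 mm. The two y-facing walls run the full x-width; the two x-facing walls fit between the inner faces of the y-facing walls.

The house frame has a circular hole of radius 476 mm through its front wall, centred at (x = 3434, z = 1239).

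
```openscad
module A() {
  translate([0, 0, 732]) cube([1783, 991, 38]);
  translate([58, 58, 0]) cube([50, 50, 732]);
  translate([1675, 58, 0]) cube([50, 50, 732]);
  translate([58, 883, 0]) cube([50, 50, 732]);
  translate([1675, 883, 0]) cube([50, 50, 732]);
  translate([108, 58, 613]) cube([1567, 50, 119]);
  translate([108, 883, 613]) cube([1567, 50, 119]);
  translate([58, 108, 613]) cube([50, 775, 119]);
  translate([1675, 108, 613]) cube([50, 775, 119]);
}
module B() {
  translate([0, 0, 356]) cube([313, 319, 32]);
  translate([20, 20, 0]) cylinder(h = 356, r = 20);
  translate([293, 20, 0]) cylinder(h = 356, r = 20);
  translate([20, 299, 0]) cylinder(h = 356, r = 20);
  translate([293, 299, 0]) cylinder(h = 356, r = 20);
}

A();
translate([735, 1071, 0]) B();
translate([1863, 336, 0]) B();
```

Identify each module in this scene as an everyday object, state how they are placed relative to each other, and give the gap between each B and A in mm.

A is a table. B is a stool. Two stools sit around the table at the +y, +x sides. The gap between each stool and the table is 80 mm.

Each stool's nearest face is 80 mm from the table's bounding box.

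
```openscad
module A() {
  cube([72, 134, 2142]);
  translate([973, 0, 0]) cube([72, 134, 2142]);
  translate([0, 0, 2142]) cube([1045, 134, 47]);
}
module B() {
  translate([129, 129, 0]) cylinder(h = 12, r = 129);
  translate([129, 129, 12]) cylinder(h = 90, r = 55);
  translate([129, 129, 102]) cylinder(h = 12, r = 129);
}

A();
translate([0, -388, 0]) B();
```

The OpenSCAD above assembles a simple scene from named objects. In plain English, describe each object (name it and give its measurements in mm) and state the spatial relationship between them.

A is a rectangular door frame: two vertical jambs of 72×134 mm section, 2142 mm tall, with a clear opening 901 mm wide between their inner faces. A header 47 mm tall and 134 mm deep lies on top of the jambs and spans the full outside width.

B is a spool: two coaxial disc flanges of radius 129 mm and thickness 12 mm, joined by a core cylinder of radius 55 mm and height 90 mm. The lower flange rests on z = 0 and the three cylinders share a vertical axis.

The spool is on the floor beside the door frame on its −y side.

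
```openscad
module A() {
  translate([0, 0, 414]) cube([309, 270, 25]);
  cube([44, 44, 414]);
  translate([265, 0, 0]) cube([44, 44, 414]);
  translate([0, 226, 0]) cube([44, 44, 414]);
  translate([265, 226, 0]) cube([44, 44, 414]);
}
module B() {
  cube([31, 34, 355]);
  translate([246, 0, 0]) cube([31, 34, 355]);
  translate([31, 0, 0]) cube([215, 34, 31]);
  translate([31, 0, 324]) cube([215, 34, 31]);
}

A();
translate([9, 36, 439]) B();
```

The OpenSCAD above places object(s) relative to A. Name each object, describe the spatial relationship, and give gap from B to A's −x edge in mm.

A is a stool. B is a picture frame. The picture frame is on top of the stool. The gap from the picture frame to the stool's −x edge is 9 mm.

The picture frame's min-x is at 9; the stool's min-x is 0; gap = 9 mm.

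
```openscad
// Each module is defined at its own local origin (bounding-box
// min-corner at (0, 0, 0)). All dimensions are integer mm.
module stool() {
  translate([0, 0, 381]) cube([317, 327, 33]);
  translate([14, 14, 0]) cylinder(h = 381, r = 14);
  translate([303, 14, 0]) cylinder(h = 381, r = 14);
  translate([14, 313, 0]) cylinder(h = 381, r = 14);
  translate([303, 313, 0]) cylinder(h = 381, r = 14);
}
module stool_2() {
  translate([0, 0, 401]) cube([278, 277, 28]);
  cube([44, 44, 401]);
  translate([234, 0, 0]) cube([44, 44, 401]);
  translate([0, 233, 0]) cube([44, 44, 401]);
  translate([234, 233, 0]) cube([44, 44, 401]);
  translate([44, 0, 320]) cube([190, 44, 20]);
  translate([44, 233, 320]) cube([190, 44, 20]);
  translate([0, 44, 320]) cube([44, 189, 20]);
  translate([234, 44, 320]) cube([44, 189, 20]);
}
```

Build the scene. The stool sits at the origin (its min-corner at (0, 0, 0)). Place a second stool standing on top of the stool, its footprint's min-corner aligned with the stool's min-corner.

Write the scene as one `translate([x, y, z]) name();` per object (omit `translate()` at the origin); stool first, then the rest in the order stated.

stool();
translate([0, 0, 414]) stool_2();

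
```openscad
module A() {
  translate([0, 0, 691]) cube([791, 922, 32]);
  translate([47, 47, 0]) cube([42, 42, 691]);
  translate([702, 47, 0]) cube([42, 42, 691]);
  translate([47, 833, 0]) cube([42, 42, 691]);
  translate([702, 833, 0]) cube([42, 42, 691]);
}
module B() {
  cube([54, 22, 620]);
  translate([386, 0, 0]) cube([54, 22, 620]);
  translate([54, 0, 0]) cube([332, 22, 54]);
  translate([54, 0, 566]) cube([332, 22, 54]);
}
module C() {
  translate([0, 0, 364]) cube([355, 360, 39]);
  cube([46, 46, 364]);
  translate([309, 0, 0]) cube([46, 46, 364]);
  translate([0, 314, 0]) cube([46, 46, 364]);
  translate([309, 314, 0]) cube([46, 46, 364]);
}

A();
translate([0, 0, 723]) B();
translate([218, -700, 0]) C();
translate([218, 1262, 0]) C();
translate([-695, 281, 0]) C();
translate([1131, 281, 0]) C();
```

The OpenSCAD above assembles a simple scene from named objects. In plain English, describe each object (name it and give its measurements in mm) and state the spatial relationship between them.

A is a table: top 791 mm (x) × 922 mm (y), 32 mm thick, upper face at z = 723 mm, on four 42×42 mm square legs, each inset 47 mm from the nearest pair of top edges, running from z = 0 to the bottom of the top.

B is a rectangular picture frame lying in the x–z plane (depth along y). The opening is 332 mm wide (x) by 512 mm tall (z), surrounded by a border 54 mm wide on all four sides. The frame is 22 mm deep and is made of two full-height vertical stiles with two horizontal rails fitted between them.

C is a simple wooden stool: a rectangular seat 355 mm (x) by 360 mm (y), 39 mm thick, top face at z = 403 mm, on four square legs, each 46×46 mm in cross-section. The legs rest on z = 0, each flush with a corner of the seat.

The picture frame is on top of the table. Four stools sit around the table at the −y, +y, −x, +x sides.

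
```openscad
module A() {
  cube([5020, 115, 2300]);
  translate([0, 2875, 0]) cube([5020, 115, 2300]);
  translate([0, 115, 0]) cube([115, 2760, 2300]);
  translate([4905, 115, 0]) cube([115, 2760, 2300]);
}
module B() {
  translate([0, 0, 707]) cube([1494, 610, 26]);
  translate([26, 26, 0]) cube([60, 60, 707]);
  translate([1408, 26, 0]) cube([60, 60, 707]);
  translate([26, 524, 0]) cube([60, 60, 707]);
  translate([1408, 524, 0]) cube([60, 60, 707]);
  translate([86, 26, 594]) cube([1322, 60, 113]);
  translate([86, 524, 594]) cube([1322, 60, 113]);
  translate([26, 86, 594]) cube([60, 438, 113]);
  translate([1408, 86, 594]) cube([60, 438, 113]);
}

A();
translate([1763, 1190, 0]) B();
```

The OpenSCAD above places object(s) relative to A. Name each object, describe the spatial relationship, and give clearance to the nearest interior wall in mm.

Clearances: x = 1648, y = 1075; minimum 1075 mm.

A is a house frame. B is a table. The table sits inside the house frame, centred. The clearance to the nearest interior wall is 1075 mm.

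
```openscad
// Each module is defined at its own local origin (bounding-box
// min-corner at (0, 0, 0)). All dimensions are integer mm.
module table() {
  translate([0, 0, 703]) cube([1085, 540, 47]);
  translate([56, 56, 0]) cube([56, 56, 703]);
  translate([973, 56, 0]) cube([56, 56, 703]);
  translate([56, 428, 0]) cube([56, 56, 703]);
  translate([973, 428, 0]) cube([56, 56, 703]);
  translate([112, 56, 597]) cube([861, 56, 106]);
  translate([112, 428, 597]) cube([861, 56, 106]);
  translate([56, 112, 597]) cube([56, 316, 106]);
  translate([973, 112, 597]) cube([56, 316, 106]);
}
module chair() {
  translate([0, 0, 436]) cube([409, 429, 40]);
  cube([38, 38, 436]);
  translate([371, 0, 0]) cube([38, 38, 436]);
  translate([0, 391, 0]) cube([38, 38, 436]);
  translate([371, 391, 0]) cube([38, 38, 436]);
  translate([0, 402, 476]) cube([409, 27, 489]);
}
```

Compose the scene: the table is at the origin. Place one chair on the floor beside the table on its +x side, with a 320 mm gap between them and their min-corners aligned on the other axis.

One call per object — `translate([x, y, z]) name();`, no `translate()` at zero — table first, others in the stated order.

table();
translate([1405, 0, 0]) chair();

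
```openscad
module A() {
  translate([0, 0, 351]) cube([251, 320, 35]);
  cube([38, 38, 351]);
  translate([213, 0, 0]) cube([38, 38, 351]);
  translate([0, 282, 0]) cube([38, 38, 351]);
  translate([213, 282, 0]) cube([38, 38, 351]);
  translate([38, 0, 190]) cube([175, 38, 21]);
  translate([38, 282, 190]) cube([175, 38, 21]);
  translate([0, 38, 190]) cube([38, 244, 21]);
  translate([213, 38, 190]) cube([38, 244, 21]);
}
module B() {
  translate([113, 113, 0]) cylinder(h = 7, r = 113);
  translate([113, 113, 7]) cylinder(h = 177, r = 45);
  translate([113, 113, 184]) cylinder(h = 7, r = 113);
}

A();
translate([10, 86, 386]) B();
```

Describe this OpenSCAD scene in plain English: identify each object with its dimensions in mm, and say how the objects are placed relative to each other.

A is a four-legged stool. The seat is 251×320 mm, 35 mm thick, top at z = 386 mm. It stands on four square legs, each 38×38 mm in cross-section, from z = 0 to the seat underside, each flush with a corner of the seat. Four stretchers, 38 mm wide and 21 mm tall, connect adjacent legs with their undersides at z = 190 mm, each running between the inner faces of the legs it joins and aligned with the legs' outer faces on the other axis.

B is a spool: two coaxial disc flanges of radius 113 mm and thickness 7 mm, joined by a core cylinder of radius 45 mm and height 177 mm. The lower flange rests on z = 0 and the three cylinders share a vertical axis.

The spool is on top of the stool.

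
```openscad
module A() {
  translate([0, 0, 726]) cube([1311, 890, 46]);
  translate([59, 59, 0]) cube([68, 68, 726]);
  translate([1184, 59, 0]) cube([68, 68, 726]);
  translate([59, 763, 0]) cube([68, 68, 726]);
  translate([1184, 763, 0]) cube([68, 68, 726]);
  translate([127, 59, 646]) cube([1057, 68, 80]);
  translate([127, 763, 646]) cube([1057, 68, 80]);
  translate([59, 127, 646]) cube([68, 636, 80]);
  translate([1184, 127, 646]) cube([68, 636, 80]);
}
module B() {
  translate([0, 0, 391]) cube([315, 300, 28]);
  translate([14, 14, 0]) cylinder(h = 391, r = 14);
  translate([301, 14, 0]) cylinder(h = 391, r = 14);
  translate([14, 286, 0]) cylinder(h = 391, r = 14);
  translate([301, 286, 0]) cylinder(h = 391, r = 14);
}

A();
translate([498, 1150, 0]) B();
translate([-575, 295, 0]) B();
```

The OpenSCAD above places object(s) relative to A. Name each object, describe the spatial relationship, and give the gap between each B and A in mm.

A is a table. B is a stool. Two stools sit around the table at the +y, −x sides. The gap between each stool and the table is 260 mm.

Each stool's nearest face is 260 mm from the table's bounding box.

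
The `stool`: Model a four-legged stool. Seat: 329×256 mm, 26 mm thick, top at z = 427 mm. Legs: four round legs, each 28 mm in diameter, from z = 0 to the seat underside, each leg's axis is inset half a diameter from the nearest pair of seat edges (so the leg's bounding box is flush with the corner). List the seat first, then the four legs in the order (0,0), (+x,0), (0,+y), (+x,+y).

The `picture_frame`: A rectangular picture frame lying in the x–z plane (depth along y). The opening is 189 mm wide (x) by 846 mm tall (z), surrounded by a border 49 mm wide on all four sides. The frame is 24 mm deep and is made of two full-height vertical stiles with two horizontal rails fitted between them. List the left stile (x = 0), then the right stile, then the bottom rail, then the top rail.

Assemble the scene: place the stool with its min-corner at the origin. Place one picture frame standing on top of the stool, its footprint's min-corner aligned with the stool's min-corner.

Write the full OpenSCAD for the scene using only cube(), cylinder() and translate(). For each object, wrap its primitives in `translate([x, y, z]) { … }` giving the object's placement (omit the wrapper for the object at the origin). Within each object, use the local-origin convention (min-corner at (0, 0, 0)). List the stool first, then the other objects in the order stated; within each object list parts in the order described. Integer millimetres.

translate([0, 0, 401]) cube([329, 256, 26]);
translate([14, 14, 0]) cylinder(h = 401, r = 14);
translate([315, 14, 0]) cylinder(h = 401, r = 14);
translate([14, 242, 0]) cylinder(h = 401, r = 14);
translate([315, 242, 0]) cylinder(h = 401, r = 14);
translate([0, 0, 427]) {
  cube([49, 24, 944]);
  translate([238, 0, 0]) cube([49, 24, 944]);
  translate([49, 0, 0]) cube([189, 24, 49]);
  translate([49, 0, 895]) cube([189, 24, 49]);
}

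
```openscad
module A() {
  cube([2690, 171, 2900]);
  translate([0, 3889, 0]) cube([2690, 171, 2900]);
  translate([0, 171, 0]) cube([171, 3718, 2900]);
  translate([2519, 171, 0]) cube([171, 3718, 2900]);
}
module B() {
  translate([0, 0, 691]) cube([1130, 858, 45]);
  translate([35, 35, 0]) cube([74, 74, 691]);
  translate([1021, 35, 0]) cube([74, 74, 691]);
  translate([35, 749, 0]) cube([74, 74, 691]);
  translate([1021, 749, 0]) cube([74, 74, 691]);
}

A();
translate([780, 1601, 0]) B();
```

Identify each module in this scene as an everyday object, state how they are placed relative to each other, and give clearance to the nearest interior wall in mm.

A is a house frame. B is a table. The table sits inside the house frame, centred. The clearance to the nearest interior wall is 609 mm.

Clearances: x = 609, y = 1430; minimum 609 mm.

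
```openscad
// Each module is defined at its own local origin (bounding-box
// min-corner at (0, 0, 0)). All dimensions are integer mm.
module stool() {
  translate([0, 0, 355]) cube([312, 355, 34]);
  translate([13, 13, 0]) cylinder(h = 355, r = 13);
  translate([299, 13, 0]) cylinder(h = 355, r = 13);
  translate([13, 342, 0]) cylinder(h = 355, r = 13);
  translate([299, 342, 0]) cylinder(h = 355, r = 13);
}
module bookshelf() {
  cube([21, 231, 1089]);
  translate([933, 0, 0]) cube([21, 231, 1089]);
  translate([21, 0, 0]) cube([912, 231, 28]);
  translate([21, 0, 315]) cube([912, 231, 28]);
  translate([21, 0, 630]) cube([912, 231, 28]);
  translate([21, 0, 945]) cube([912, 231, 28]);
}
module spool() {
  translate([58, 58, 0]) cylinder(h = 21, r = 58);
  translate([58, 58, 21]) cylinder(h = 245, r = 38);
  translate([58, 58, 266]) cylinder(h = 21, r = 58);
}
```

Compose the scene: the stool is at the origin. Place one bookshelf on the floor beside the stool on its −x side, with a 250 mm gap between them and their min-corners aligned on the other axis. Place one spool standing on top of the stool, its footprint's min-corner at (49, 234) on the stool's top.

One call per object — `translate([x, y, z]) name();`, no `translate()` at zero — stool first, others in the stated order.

stool();
translate([-1204, 0, 0]) bookshelf();
translate([49, 234, 389]) spool();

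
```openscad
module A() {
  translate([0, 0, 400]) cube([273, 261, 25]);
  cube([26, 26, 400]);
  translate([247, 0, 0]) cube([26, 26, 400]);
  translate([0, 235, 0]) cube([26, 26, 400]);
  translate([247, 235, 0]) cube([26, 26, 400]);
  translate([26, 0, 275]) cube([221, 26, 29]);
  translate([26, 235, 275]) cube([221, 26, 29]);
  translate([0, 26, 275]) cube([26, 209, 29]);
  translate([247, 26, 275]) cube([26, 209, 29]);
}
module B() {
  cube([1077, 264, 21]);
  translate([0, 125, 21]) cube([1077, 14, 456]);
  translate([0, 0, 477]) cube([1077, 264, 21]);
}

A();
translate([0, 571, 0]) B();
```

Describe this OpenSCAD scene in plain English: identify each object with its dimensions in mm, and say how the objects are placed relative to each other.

A is a four-legged stool. The seat is 273×261 mm, 25 mm thick, top at z = 425 mm. It stands on four square legs, each 26×26 mm in cross-section, from z = 0 to the seat underside, each flush with a corner of the seat. Four stretchers, 26 mm wide and 29 mm tall, connect adjacent legs with their undersides at z = 275 mm, each running between the inner faces of the legs it joins and aligned with the legs' outer faces on the other axis.

B is an I-beam lying along x, 1077 mm long. Overall section height 498 mm. Two flanges 264 mm wide (y) and 21 mm thick, one on the floor and one at the top; a web 14 mm thick runs between them, centred on the flange width.

The I-beam is on the floor beside the stool on its +y side.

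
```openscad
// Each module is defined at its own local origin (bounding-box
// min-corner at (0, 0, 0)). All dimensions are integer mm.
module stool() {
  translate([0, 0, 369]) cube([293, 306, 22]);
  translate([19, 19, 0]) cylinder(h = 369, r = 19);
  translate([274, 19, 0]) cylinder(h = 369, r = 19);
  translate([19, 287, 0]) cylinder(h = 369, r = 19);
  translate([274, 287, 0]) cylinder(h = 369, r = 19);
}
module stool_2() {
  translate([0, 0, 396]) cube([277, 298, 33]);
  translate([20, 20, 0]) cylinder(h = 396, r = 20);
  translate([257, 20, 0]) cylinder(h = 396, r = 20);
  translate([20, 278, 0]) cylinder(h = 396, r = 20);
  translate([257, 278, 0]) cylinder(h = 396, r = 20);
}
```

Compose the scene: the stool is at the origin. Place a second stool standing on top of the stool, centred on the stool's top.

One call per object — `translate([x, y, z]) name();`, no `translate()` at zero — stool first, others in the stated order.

stool();
translate([8, 4, 391]) stool_2();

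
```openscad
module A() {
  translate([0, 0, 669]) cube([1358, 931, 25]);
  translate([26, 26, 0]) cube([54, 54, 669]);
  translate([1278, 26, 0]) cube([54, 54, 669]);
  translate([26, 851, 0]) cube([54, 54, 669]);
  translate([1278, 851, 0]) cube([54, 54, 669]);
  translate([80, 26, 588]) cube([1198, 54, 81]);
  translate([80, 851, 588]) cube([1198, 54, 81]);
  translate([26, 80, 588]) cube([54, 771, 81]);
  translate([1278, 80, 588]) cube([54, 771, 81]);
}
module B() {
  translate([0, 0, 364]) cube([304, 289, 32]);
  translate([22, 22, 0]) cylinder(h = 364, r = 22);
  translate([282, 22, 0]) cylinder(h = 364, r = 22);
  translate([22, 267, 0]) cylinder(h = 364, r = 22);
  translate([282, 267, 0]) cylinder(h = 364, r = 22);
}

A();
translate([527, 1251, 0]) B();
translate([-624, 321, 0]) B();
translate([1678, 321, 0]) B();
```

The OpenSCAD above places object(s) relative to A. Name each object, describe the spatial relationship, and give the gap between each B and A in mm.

Each stool's nearest face is 320 mm from the table's bounding box.

A is a table. B is a stool. Three stools sit around the table at the +y, −x, +x sides. The gap between each stool and the table is 320 mm.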